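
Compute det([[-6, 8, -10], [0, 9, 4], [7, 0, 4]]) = (1)*(-6)*det([[9, 4], [0, 4]]) + (-1)*(8)*det([[0, 4], [7, 4]]) + (1)*(-10)*det([[0, 9], [7, 0]])
= -216 + 224 + 630
= 638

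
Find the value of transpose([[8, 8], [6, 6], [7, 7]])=[[8, 6, 7], [8, 6, 7]]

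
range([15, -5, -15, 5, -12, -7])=30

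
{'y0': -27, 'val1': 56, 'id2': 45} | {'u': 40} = {'y0': -27, 'val1': 56, 'id2': 45, 'u': 40}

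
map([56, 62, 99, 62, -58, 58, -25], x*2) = [112, 124, 198, 124, -116, 116, -50]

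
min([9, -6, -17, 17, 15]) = -17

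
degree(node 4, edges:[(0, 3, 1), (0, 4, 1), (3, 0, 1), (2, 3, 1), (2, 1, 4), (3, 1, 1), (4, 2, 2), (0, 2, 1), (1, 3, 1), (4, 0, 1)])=incident: (0,4), (4,2), (4,0)
= 3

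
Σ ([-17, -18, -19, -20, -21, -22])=-117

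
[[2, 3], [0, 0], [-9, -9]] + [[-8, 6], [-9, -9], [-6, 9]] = [[-6, 9], [-9, -9], [-15, 0]]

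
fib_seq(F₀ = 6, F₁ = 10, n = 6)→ [6, 10, 16, 26, 42, 68]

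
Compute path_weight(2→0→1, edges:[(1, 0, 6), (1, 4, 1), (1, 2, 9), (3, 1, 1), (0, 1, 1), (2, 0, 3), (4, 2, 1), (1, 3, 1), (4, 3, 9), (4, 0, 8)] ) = w(2→0)=3 + w(0→1)=1
= 4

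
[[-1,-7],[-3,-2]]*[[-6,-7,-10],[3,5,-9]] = [[-15, -28, 73], [12, 11, 48]]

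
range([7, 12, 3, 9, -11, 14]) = 25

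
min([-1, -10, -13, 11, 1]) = -13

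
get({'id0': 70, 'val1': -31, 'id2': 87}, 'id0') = 70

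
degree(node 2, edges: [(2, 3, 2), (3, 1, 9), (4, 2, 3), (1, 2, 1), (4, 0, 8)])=3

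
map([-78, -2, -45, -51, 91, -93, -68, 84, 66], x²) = (-78)²=6084, (-2)²=4, (-45)²=2025, (-51)²=2601, (91)²=8281, (-93)²=8649, (-68)²=4624, (84)²=7056, (66)²=4356
= [6084, 4, 2025, 2601, 8281, 8649, 4624, 7056, 4356]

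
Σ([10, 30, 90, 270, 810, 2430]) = 3640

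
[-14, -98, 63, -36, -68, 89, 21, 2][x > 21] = [63, 89]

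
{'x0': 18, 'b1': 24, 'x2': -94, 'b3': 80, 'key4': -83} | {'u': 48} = {'x0': 18, 'b1': 24, 'x2': -94, 'b3': 80, 'key4': -83, 'u': 48}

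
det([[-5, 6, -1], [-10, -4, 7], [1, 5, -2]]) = (1)*(-5)*det([[-4, 7], [5, -2]]) + (-1)*(6)*det([[-10, 7], [1, -2]]) + (1)*(-1)*det([[-10, -4], [1, 5]])
= 135 + -78 + 46
= 103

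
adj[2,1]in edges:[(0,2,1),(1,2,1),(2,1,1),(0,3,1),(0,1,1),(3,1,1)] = 1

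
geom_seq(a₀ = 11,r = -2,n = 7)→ a_0 = 11*(-2)^0 = 11
a_1 = 11*(-2)^1 = -22
a_2 = 11*(-2)^2 = 44
...
= [11, -22, 44, -88, 176, -352, 704]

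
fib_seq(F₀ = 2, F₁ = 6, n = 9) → F_2 = F_1 + F_0 = 8
F_3 = F_2 + F_1 = 14
F_4 = F_3 + F_2 = 22
...
= [2, 6, 8, 14, 22, 36, 58, 94, 152]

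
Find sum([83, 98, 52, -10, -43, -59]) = 121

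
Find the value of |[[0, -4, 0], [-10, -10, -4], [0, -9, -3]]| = (1)*(0)*det([[-10, -4], [-9, -3]]) + (-1)*(-4)*det([[-10, -4], [0, -3]]) + (1)*(0)*det([[-10, -10], [0, -9]])
= 0 + 120 + 0
= 120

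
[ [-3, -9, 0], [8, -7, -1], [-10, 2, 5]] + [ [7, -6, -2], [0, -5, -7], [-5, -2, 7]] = [[4, -15, -2], [8, -12, -8], [-15, 0, 12]]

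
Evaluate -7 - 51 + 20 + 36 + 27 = 25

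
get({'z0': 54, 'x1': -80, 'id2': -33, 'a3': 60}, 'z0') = 54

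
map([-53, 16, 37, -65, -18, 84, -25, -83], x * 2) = -53*2=-106, 16*2=32, 37*2=74, -65*2=-130, -18*2=-36, 84*2=168, -25*2=-50, -83*2=-166
= [-106, 32, 74, -130, -36, 168, -50, -166]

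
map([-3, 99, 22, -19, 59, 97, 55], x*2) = -3*2=-6, 99*2=198, 22*2=44, -19*2=-38, 59*2=118, 97*2=194, 55*2=110
= [-6, 198, 44, -38, 118, 194, 110]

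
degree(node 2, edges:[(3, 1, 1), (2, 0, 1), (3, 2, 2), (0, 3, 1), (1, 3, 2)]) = 2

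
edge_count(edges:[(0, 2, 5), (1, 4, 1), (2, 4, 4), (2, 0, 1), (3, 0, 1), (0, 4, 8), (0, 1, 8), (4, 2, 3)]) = 8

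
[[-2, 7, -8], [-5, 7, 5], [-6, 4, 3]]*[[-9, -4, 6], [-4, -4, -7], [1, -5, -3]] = [[-18, 20, -37], [22, -33, -94], [41, -7, -73]]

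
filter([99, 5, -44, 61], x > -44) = keep x where x > -44: 99✓, 5✓, -44✗, 61✓
= [99, 5, 61]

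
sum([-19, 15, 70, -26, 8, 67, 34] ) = (-19) + 15 + 70 + (-26) + 8 + 67 + 34
= 149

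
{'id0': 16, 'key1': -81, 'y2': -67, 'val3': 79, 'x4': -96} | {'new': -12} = {'id0': 16, 'key1': -81, 'y2': -67, 'val3': 79, 'x4': -96, 'new': -12}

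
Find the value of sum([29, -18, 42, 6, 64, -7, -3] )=113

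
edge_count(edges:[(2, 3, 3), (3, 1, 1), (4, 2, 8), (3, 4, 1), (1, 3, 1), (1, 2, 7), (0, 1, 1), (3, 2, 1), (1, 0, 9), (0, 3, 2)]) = 10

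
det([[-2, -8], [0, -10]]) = 20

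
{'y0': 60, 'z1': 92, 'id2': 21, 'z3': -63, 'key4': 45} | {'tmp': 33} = {'y0': 60, 'z1': 92, 'id2': 21, 'z3': -63, 'key4': 45, 'tmp': 33}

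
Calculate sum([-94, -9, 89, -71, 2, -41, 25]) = -99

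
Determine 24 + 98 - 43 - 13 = 66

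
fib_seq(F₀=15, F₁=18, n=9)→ F_2 = F_1 + F_0 = 33
F_3 = F_2 + F_1 = 51
F_4 = F_3 + F_2 = 84
...
= [15, 18, 33, 51, 84, 135, 219, 354, 573]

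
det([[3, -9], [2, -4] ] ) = 6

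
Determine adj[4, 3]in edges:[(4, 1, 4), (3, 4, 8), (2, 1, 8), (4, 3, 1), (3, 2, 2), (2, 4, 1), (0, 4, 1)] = 1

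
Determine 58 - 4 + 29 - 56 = 27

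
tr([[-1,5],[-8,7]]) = diagonal: (-1) + 7
= 6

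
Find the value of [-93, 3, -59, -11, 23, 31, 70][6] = 70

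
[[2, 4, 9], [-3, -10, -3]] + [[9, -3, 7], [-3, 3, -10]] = [[11, 1, 16], [-6, -7, -13]]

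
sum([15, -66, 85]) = 34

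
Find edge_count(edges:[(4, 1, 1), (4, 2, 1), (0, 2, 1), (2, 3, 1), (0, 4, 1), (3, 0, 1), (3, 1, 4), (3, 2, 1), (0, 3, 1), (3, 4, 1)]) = 10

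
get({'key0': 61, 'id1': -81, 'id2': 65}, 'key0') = 61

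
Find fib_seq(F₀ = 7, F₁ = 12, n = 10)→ F_2 = F_1 + F_0 = 19
F_3 = F_2 + F_1 = 31
F_4 = F_3 + F_2 = 50
...
= [7, 12, 19, 31, 50, 81, 131, 212, 343, 555]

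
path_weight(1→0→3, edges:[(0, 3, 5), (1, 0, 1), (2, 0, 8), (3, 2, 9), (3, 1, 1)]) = w(1→0)=1 + w(0→3)=5
= 6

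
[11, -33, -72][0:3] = [11, -33, -72]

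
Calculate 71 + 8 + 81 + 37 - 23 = 174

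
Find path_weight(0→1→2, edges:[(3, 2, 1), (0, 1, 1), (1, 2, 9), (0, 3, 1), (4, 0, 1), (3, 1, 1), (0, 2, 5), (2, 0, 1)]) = 10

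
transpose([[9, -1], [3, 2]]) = [[9, 3], [-1, 2]]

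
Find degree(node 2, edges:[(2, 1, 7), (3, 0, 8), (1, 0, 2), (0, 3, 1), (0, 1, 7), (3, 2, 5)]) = incident: (2,1), (3,2)
= 2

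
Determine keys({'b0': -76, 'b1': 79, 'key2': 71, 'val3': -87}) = ['b0', 'b1', 'key2', 'val3']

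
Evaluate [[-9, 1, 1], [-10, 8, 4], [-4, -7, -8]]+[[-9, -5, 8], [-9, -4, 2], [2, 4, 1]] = [[-18, -4, 9], [-19, 4, 6], [-2, -3, -7]]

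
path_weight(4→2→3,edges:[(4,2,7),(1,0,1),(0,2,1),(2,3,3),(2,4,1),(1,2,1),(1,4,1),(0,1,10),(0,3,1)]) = w(4→2)=7 + w(2→3)=3
= 10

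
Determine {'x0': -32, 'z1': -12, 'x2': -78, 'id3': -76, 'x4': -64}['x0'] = -32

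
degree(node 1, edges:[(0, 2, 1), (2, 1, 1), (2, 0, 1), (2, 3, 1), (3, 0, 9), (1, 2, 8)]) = incident: (2,1), (1,2)
= 2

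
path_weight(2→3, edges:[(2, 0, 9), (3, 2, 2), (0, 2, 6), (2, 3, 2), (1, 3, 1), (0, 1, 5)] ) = w(2→3)=2
= 2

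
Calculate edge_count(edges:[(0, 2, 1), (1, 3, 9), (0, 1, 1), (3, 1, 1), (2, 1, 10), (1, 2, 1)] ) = 6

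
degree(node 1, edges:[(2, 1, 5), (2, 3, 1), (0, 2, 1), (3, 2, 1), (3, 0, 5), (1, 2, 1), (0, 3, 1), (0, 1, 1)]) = incident: (2,1), (1,2), (0,1)
= 3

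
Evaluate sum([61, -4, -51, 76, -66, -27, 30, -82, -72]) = 61 + (-4) + (-51) + 76 + (-66) + (-27) + 30 + (-82) + (-72)
= -135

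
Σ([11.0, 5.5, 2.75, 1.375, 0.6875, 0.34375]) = 11.0 + 5.5 + 2.75 + 1.375 + 0.6875 + 0.34375
= 21.65625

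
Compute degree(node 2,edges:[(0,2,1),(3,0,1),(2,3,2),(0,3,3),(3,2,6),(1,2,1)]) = 4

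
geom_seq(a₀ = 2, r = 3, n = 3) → a_0 = 2*3^0 = 2
a_1 = 2*3^1 = 6
a_2 = 2*3^2 = 18
= [2, 6, 18]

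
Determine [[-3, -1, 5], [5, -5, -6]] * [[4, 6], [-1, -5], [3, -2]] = C[0][0] = (-3)*(4) + (-1)*(-1) + (5)*(3) = 4
C[0][1] = (-3)*(6) + (-1)*(-5) + (5)*(-2) = -23
C[1][0] = (5)*(4) + (-5)*(-1) + (-6)*(3) = 7
C[1][1] = (5)*(6) + (-5)*(-5) + (-6)*(-2) = 67
= [[4, -23], [7, 67]]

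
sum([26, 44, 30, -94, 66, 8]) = 26 + 44 + 30 + (-94) + 66 + 8
= 80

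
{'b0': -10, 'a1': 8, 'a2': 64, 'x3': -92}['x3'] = -92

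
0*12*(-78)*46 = 0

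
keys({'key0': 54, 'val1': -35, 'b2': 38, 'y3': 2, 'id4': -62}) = ['key0', 'val1', 'b2', 'y3', 'id4']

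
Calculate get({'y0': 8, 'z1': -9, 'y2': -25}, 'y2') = -25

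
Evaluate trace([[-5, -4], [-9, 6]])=1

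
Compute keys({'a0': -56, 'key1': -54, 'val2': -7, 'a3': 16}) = ['a0', 'key1', 'val2', 'a3']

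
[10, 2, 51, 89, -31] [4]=-31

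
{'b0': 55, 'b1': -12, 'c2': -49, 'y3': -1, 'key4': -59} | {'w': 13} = {'b0': 55, 'b1': -12, 'c2': -49, 'y3': -1, 'key4': -59, 'w': 13}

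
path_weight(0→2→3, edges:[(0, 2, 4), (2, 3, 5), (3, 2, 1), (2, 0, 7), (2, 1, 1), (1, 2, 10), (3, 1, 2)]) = 9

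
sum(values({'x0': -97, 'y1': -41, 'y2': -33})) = (-97) + (-41) + (-33)
= -171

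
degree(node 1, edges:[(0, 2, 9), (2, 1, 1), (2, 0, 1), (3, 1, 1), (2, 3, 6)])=incident: (2,1), (3,1)
= 2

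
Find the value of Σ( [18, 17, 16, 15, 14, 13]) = 18 + 17 + 16 + 15 + 14 + 13
= 93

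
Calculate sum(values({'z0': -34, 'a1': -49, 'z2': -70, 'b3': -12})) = -165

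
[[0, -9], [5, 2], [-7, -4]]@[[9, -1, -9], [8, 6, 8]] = [[-72, -54, -72], [61, 7, -29], [-95, -17, 31]]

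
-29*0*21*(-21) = 0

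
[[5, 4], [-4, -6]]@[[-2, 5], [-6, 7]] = C[0][0] = (5)*(-2) + (4)*(-6) = -34
C[0][1] = (5)*(5) + (4)*(7) = 53
C[1][0] = (-4)*(-2) + (-6)*(-6) = 44
C[1][1] = (-4)*(5) + (-6)*(7) = -62
= [[-34, 53], [44, -62]]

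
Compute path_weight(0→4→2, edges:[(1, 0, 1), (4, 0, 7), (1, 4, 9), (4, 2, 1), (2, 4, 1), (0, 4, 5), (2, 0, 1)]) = w(0→4)=5 + w(4→2)=1
= 6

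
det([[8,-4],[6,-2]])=(8)*(-2) - (-4)*(6)
= 8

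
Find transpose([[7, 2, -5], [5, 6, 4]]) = [[7, 5], [2, 6], [-5, 4]]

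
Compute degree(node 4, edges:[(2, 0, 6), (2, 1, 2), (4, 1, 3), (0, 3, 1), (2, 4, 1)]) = incident: (4,1), (2,4)
= 2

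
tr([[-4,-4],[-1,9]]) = 5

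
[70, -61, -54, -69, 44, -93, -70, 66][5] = -93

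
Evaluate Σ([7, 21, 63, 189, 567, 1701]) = 7 + 21 + 63 + 189 + 567 + 1701
= 2548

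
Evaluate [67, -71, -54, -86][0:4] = [67, -71, -54, -86]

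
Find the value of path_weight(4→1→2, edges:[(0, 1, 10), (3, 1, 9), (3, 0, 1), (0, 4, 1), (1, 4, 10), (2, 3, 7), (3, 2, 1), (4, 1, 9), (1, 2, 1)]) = w(4→1)=9 + w(1→2)=1
= 10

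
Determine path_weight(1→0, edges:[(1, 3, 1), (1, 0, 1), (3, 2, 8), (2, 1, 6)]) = 1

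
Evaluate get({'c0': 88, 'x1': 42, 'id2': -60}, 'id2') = -60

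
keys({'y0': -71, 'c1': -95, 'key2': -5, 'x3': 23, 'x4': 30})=['y0', 'c1', 'key2', 'x3', 'x4']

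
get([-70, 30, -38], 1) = 30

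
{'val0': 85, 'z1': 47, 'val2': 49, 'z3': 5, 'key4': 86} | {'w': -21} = {'val0': 85, 'z1': 47, 'val2': 49, 'z3': 5, 'key4': 86, 'w': -21}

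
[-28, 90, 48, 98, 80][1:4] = [90, 48, 98]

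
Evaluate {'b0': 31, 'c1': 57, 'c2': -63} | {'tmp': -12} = {'b0': 31, 'c1': 57, 'c2': -63, 'tmp': -12}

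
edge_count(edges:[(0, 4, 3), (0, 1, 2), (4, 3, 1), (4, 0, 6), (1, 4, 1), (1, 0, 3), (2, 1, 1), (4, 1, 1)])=8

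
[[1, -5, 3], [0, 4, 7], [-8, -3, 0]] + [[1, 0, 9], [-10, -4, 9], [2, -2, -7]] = [[2, -5, 12], [-10, 0, 16], [-6, -5, -7]]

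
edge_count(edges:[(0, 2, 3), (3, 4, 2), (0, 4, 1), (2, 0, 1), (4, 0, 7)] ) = 5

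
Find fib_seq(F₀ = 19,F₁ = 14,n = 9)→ F_2 = F_1 + F_0 = 33
F_3 = F_2 + F_1 = 47
F_4 = F_3 + F_2 = 80
...
= [19, 14, 33, 47, 80, 127, 207, 334, 541]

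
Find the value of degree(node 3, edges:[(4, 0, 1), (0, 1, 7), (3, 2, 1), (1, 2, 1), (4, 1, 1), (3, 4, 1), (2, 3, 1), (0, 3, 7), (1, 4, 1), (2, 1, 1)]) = 4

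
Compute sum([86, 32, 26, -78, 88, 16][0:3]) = 144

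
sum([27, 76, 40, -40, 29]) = 132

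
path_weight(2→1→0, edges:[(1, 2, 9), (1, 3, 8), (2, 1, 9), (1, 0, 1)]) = w(2→1)=9 + w(1→0)=1
= 10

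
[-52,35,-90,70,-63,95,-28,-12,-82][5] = 95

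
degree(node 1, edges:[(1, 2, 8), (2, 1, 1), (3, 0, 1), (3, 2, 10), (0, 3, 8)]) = 2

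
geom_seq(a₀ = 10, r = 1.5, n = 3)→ a_0 = 10*1.5^0 = 10.0
a_1 = 10*1.5^1 = 15.0
a_2 = 10*1.5^2 = 22.5
= [10.0, 15.0, 22.5]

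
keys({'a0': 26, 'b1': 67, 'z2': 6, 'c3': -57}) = ['a0', 'b1', 'z2', 'c3']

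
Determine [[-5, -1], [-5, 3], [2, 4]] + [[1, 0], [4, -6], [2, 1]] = [[-4, -1], [-1, -3], [4, 5]]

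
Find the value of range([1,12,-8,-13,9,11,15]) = 28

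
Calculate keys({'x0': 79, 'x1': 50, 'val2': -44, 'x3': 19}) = ['x0', 'x1', 'val2', 'x3']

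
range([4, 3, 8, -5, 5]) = 13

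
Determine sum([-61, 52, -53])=(-61) + 52 + (-53)
= -62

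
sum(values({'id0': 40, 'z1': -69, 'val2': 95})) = 40 + (-69) + 95
= 66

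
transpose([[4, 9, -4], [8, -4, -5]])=[[4, 8], [9, -4], [-4, -5]]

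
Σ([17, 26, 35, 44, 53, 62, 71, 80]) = 17 + 26 + 35 + 44 + 53 + 62 + 71 + 80
= 388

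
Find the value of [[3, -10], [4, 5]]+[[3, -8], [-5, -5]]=[[6, -18], [-1, 0]]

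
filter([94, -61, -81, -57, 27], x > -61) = keep x where x > -61: 94✓, -61✗, -81✗, -57✓, 27✓
= [94, -57, 27]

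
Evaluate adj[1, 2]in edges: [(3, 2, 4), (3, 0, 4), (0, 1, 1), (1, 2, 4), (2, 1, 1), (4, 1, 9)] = 4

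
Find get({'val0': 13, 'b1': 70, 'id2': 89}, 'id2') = 89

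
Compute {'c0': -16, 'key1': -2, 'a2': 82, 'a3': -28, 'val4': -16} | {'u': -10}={'c0': -16, 'key1': -2, 'a2': 82, 'a3': -28, 'val4': -16, 'u': -10}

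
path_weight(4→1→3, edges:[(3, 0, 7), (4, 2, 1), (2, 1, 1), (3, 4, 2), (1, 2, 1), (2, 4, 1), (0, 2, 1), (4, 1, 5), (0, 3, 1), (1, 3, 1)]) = w(4→1)=5 + w(1→3)=1
= 6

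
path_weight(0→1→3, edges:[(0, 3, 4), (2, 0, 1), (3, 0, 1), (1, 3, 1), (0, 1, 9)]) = w(0→1)=9 + w(1→3)=1
= 10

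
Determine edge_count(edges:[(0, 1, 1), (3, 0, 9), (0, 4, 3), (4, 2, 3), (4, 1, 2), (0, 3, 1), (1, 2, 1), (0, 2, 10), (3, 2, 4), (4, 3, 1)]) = 10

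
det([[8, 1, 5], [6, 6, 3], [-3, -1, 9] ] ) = 453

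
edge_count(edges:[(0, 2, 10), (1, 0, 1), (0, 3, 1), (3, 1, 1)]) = 4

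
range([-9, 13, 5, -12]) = 25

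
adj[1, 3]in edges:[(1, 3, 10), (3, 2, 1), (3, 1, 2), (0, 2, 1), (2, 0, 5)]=10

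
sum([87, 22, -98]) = 11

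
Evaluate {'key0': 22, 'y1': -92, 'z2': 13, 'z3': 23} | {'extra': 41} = {'key0': 22, 'y1': -92, 'z2': 13, 'z3': 23, 'extra': 41}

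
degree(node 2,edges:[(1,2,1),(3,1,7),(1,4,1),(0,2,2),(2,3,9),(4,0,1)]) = 3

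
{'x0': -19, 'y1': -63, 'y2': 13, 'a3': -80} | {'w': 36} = {'x0': -19, 'y1': -63, 'y2': 13, 'a3': -80, 'w': 36}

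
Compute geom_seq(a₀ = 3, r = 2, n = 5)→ a_0 = 3*2^0 = 3
a_1 = 3*2^1 = 6
a_2 = 3*2^2 = 12
...
= [3, 6, 12, 24, 48]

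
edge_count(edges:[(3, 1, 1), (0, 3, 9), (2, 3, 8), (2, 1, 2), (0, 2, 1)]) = 5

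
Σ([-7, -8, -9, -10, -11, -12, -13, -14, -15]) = (-7) + (-8) + (-9) + (-10) + (-11) + (-12) + (-13) + (-14) + (-15)
= -99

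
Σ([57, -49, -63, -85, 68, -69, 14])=57 + (-49) + (-63) + (-85) + 68 + (-69) + 14
= -127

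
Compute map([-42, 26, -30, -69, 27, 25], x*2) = -42*2=-84, 26*2=52, -30*2=-60, -69*2=-138, 27*2=54, 25*2=50
= [-84, 52, -60, -138, 54, 50]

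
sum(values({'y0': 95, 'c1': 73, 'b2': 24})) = 95 + 73 + 24
= 192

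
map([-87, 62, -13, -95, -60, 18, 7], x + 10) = [-77, 72, -3, -85, -50, 28, 17]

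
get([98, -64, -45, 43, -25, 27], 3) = 43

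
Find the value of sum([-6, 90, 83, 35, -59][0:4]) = 202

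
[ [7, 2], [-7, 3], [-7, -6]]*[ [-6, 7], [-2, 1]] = [[-46, 51], [36, -46], [54, -55]]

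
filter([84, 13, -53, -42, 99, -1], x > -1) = keep x where x > -1: 84✓, 13✓, -53✗, -42✗, 99✓, -1✗
= [84, 13, 99]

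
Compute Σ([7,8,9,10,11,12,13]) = 70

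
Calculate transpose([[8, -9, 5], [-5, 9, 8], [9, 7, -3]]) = [[8, -5, 9], [-9, 9, 7], [5, 8, -3]]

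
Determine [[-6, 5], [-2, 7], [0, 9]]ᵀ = [[-6, -2, 0], [5, 7, 9]]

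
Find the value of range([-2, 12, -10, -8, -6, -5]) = 22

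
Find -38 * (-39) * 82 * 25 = 3038100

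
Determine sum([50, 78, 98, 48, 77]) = 351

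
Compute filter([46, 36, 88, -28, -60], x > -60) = [46, 36, 88, -28]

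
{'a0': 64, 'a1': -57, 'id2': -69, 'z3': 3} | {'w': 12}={'a0': 64, 'a1': -57, 'id2': -69, 'z3': 3, 'w': 12}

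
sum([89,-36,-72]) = 89 + (-36) + (-72)
= -19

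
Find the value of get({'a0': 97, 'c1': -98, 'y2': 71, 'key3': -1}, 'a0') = 97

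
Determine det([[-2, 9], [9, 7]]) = -95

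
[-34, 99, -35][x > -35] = keep x where x > -35: -34✓, 99✓, -35✗
= [-34, 99]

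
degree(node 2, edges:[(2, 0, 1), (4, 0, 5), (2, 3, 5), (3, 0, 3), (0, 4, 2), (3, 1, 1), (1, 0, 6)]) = incident: (2,0), (2,3)
= 2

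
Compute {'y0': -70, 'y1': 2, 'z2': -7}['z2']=-7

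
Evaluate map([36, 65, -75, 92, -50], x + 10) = 36+10=46, 65+10=75, -75+10=-65, 92+10=102, -50+10=-40
= [46, 75, -65, 102, -40]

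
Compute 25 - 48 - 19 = -42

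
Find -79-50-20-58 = -207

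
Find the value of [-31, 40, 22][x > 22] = [40]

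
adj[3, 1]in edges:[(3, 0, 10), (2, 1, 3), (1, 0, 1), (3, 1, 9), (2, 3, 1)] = 9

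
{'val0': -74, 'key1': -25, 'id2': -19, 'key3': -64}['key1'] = -25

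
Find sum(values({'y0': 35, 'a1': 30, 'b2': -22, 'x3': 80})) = 35 + 30 + (-22) + 80
= 123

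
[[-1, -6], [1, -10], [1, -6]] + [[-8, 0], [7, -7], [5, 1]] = [[-9, -6], [8, -17], [6, -5]]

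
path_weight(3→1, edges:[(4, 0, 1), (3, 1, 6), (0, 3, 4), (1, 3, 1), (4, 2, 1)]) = 6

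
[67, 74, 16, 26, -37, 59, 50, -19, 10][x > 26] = keep x where x > 26: 67✓, 74✓, 16✗, 26✗, -37✗, 59✓, 50✓, -19✗, 10✗
= [67, 74, 59, 50]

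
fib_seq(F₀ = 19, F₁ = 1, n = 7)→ [19, 1, 20, 21, 41, 62, 103]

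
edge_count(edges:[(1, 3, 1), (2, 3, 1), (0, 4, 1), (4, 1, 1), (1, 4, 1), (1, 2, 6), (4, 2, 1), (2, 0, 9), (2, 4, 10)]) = 9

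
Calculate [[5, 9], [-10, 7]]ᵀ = [[5, -10], [9, 7]]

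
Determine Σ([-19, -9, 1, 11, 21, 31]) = 36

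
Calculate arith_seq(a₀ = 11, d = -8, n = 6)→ a_0 = 11 + 0*-8 = 11
a_1 = 11 + 1*-8 = 3
a_2 = 11 + 2*-8 = -5
...
= [11, 3, -5, -13, -21, -29]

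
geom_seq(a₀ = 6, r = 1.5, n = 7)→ [6.0, 9.0, 13.5, 20.25, 30.375, 45.5625, 68.34375]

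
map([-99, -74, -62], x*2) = [-198, -148, -124]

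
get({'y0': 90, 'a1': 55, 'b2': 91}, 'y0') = 90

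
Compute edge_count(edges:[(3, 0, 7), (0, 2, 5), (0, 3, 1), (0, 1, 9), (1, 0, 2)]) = 5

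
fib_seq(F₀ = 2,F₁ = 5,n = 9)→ F_2 = F_1 + F_0 = 7
F_3 = F_2 + F_1 = 12
F_4 = F_3 + F_2 = 19
...
= [2, 5, 7, 12, 19, 31, 50, 81, 131]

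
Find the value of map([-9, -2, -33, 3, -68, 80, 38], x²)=[81, 4, 1089, 9, 4624, 6400, 1444]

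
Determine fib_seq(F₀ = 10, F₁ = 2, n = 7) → [10, 2, 12, 14, 26, 40, 66]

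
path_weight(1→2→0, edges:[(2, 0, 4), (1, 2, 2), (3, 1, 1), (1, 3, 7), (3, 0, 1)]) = 6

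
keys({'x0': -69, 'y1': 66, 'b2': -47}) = ['x0', 'y1', 'b2']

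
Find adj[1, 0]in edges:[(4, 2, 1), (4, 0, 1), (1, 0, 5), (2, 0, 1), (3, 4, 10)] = 5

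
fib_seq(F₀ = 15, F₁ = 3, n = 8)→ F_2 = F_1 + F_0 = 18
F_3 = F_2 + F_1 = 21
F_4 = F_3 + F_2 = 39
...
= [15, 3, 18, 21, 39, 60, 99, 159]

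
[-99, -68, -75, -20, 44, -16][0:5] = [-99, -68, -75, -20, 44]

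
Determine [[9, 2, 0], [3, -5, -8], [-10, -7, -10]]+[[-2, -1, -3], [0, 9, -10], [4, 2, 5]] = [[7, 1, -3], [3, 4, -18], [-6, -5, -5]]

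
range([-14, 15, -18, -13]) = 33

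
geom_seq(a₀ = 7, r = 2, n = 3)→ [7, 14, 28]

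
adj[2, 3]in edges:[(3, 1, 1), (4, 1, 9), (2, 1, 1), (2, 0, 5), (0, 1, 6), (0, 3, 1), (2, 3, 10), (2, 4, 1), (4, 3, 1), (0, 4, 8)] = 10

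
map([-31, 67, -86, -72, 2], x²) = (-31)²=961, (67)²=4489, (-86)²=7396, (-72)²=5184, (2)²=4
= [961, 4489, 7396, 5184, 4]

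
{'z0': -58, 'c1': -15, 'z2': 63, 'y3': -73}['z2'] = 63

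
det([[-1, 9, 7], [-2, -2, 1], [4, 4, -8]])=(1)*(-1)*det([[-2, 1], [4, -8]]) + (-1)*(9)*det([[-2, 1], [4, -8]]) + (1)*(7)*det([[-2, -2], [4, 4]])
= -12 + -108 + 0
= -120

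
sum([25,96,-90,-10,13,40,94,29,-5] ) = 25 + 96 + (-90) + (-10) + 13 + 40 + 94 + 29 + (-5)
= 192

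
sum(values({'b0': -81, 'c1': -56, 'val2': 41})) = -96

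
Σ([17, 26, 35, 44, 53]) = 175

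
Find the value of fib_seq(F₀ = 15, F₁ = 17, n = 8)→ [15, 17, 32, 49, 81, 130, 211, 341]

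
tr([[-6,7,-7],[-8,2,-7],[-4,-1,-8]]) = diagonal: (-6) + 2 + (-8)
= -12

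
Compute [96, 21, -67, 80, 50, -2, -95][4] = 50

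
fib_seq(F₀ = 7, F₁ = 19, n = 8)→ [7, 19, 26, 45, 71, 116, 187, 303]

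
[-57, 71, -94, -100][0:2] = [-57, 71]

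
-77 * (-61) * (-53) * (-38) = 9459758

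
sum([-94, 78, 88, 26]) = (-94) + 78 + 88 + 26
= 98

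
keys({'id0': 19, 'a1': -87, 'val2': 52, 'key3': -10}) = ['id0', 'a1', 'val2', 'key3']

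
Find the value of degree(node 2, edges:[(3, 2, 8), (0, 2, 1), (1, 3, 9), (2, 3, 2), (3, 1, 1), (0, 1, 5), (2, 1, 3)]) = incident: (3,2), (0,2), (2,3), (2,1)
= 4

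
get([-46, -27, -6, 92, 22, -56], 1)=-27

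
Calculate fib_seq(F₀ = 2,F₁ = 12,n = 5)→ F_2 = F_1 + F_0 = 14
F_3 = F_2 + F_1 = 26
F_4 = F_3 + F_2 = 40
= [2, 12, 14, 26, 40]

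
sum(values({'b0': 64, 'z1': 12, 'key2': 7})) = 83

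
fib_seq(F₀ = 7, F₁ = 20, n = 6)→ F_2 = F_1 + F_0 = 27
F_3 = F_2 + F_1 = 47
F_4 = F_3 + F_2 = 74
...
= [7, 20, 27, 47, 74, 121]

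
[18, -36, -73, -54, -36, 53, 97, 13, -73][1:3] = [-36, -73]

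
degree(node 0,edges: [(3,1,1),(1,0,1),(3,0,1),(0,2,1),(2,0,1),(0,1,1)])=5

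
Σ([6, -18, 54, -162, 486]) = 366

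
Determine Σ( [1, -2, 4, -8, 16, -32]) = 1 + -2 + 4 + -8 + 16 + -32
= -21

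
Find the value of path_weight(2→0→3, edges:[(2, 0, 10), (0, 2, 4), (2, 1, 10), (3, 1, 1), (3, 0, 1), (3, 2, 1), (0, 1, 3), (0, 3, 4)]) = w(2→0)=10 + w(0→3)=4
= 14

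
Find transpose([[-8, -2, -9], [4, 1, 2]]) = [[-8, 4], [-2, 1], [-9, 2]]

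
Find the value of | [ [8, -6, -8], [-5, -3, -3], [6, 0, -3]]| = (1)*(8)*det([[-3, -3], [0, -3]]) + (-1)*(-6)*det([[-5, -3], [6, -3]]) + (1)*(-8)*det([[-5, -3], [6, 0]])
= 72 + 198 + -144
= 126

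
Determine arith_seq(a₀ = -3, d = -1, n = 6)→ [-3, -4, -5, -6, -7, -8]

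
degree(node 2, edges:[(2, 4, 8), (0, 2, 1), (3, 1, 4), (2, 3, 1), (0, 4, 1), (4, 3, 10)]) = incident: (2,4), (0,2), (2,3)
= 3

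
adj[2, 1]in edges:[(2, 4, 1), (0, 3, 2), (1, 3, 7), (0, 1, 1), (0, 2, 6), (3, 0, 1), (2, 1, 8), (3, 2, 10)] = 8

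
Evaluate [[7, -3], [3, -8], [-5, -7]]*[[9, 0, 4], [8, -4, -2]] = C[0][0] = (7)*(9) + (-3)*(8) = 39
C[0][1] = (7)*(0) + (-3)*(-4) = 12
C[0][2] = (7)*(4) + (-3)*(-2) = 34
C[1][0] = (3)*(9) + (-8)*(8) = -37
C[1][1] = (3)*(0) + (-8)*(-4) = 32
C[1][2] = (3)*(4) + (-8)*(-2) = 28
... (3 more cells)
= [[39, 12, 34], [-37, 32, 28], [-101, 28, -6]]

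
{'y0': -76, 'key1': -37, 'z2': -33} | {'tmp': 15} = {'y0': -76, 'key1': -37, 'z2': -33, 'tmp': 15}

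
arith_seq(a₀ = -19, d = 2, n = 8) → [-19, -17, -15, -13, -11, -9, -7, -5]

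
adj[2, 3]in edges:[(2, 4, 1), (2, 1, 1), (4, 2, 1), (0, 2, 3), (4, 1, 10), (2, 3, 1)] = 1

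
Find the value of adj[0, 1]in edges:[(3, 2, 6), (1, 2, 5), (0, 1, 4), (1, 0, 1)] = 4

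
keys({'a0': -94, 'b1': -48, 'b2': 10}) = ['a0', 'b1', 'b2']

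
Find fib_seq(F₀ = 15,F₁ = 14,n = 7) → [15, 14, 29, 43, 72, 115, 187]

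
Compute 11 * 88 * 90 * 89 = 7753680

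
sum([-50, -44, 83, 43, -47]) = (-50) + (-44) + 83 + 43 + (-47)
= -15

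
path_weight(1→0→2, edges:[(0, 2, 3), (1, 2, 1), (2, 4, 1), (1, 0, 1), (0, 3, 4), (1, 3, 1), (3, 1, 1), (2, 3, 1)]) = w(1→0)=1 + w(0→2)=3
= 4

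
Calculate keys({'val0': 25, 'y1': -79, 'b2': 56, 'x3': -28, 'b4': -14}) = ['val0', 'y1', 'b2', 'x3', 'b4']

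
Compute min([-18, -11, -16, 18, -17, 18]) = -18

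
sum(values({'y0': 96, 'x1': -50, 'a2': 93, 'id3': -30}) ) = 109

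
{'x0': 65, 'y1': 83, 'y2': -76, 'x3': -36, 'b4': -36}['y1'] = 83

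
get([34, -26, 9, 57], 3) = 57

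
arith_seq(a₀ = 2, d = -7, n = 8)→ a_0 = 2 + 0*-7 = 2
a_1 = 2 + 1*-7 = -5
a_2 = 2 + 2*-7 = -12
...
= [2, -5, -12, -19, -26, -33, -40, -47]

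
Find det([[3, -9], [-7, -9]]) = -90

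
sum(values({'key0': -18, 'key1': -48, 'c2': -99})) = (-18) + (-48) + (-99)
= -165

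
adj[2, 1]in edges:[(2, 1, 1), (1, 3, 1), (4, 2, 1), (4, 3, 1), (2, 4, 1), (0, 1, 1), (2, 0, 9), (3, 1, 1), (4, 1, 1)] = 1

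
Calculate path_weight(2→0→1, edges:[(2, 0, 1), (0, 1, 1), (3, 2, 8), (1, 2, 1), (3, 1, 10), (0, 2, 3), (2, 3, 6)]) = w(2→0)=1 + w(0→1)=1
= 2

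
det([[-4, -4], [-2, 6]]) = -32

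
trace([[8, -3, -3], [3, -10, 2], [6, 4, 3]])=diagonal: 8 + (-10) + 3
= 1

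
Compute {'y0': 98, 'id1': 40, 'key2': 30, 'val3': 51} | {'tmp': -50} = {'y0': 98, 'id1': 40, 'key2': 30, 'val3': 51, 'tmp': -50}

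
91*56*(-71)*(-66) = 23879856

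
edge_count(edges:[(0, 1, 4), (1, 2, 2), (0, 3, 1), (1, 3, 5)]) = 4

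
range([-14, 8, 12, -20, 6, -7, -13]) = 32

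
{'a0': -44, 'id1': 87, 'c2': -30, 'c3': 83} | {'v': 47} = {'a0': -44, 'id1': 87, 'c2': -30, 'c3': 83, 'v': 47}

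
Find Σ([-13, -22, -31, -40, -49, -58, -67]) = (-13) + (-22) + (-31) + (-40) + (-49) + (-58) + (-67)
= -280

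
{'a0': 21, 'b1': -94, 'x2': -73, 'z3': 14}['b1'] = -94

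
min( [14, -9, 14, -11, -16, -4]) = -16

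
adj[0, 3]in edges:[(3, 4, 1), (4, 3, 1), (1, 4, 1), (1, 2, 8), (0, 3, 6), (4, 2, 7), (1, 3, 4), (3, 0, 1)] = 6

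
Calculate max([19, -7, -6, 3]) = 19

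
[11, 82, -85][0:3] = [11, 82, -85]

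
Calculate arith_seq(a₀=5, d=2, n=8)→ a_0 = 5 + 0*2 = 5
a_1 = 5 + 1*2 = 7
a_2 = 5 + 2*2 = 9
...
= [5, 7, 9, 11, 13, 15, 17, 19]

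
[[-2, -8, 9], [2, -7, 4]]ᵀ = [[-2, 2], [-8, -7], [9, 4]]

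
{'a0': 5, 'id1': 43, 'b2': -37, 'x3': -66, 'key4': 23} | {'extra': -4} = {'a0': 5, 'id1': 43, 'b2': -37, 'x3': -66, 'key4': 23, 'extra': -4}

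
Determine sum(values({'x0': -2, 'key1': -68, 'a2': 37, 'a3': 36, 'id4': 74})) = (-2) + (-68) + 37 + 36 + 74
= 77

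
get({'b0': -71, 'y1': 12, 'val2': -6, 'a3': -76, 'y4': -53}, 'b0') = -71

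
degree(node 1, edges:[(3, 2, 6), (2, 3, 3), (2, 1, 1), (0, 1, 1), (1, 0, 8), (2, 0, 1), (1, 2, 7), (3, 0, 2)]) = incident: (2,1), (0,1), (1,0), (1,2)
= 4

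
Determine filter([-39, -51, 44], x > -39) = keep x where x > -39: -39✗, -51✗, 44✓
= [44]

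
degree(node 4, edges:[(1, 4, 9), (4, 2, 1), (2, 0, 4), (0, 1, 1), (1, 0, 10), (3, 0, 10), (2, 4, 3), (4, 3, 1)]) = 4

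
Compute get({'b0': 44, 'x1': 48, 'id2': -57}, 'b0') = 44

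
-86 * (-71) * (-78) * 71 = -33815028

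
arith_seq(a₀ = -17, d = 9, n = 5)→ a_0 = -17 + 0*9 = -17
a_1 = -17 + 1*9 = -8
a_2 = -17 + 2*9 = 1
...
= [-17, -8, 1, 10, 19]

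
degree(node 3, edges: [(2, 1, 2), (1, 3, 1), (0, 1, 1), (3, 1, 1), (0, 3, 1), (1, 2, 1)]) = 3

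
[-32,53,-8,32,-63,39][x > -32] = keep x where x > -32: -32✗, 53✓, -8✓, 32✓, -63✗, 39✓
= [53, -8, 32, 39]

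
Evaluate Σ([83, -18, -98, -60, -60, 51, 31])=-71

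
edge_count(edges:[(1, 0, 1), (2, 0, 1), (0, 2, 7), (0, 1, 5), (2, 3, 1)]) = 5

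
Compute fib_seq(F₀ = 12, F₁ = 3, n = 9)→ F_2 = F_1 + F_0 = 15
F_3 = F_2 + F_1 = 18
F_4 = F_3 + F_2 = 33
...
= [12, 3, 15, 18, 33, 51, 84, 135, 219]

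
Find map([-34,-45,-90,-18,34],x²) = (-34)²=1156, (-45)²=2025, (-90)²=8100, (-18)²=324, (34)²=1156
= [1156, 2025, 8100, 324, 1156]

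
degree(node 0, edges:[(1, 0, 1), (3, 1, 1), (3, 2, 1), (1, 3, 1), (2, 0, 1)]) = 2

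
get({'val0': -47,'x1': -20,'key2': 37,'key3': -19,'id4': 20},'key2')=37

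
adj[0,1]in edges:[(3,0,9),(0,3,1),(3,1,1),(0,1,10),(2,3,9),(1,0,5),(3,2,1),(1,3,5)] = 10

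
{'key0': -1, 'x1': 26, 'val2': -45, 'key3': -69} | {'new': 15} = {'key0': -1, 'x1': 26, 'val2': -45, 'key3': -69, 'new': 15}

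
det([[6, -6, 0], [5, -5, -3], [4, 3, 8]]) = 126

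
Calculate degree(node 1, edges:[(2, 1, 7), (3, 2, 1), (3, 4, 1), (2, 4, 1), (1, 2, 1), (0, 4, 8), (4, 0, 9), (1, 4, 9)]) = incident: (2,1), (1,2), (1,4)
= 3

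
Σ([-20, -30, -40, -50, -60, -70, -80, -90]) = -440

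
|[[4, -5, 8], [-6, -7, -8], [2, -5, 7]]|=-134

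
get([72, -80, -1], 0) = 72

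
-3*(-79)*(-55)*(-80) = 1042800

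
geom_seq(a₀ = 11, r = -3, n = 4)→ [11, -33, 99, -297]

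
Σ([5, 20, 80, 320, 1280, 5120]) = 5 + 20 + 80 + 320 + 1280 + 5120
= 6825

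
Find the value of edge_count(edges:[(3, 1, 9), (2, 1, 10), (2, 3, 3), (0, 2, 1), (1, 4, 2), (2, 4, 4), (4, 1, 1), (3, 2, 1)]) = 8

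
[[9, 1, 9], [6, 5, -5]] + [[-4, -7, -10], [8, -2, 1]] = [[5, -6, -1], [14, 3, -4]]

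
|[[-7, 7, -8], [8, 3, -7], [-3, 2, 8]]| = -767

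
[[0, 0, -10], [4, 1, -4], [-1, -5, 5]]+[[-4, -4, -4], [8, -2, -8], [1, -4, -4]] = [[-4, -4, -14], [12, -1, -12], [0, -9, 1]]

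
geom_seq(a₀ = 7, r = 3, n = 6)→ a_0 = 7*3^0 = 7
a_1 = 7*3^1 = 21
a_2 = 7*3^2 = 63
...
= [7, 21, 63, 189, 567, 1701]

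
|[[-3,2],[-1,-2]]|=(-3)*(-2) - (2)*(-1)
= 8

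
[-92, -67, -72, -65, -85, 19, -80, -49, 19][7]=-49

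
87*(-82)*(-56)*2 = 799008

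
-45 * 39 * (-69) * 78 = 9445410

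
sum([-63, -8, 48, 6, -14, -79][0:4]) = slice → [-63, -8, 48, 6]
(-63) + (-8) + 48 + 6
= -17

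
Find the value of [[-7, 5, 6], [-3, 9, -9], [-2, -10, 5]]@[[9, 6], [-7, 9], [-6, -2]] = C[0][0] = (-7)*(9) + (5)*(-7) + (6)*(-6) = -134
C[0][1] = (-7)*(6) + (5)*(9) + (6)*(-2) = -9
C[1][0] = (-3)*(9) + (9)*(-7) + (-9)*(-6) = -36
C[1][1] = (-3)*(6) + (9)*(9) + (-9)*(-2) = 81
C[2][0] = (-2)*(9) + (-10)*(-7) + (5)*(-6) = 22
C[2][1] = (-2)*(6) + (-10)*(9) + (5)*(-2) = -112
= [[-134, -9], [-36, 81], [22, -112]]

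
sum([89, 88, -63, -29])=85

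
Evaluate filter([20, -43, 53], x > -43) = keep x where x > -43: 20✓, -43✗, 53✓
= [20, 53]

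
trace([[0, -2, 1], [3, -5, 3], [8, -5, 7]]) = diagonal: 0 + (-5) + 7
= 2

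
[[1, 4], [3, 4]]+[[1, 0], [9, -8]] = [[2, 4], [12, -4]]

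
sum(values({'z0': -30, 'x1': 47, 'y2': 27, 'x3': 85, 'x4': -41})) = (-30) + 47 + 27 + 85 + (-41)
= 88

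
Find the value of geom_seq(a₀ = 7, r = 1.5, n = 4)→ a_0 = 7*1.5^0 = 7.0
a_1 = 7*1.5^1 = 10.5
a_2 = 7*1.5^2 = 15.75
...
= [7.0, 10.5, 15.75, 23.625]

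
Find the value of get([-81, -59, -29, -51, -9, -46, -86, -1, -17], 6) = -86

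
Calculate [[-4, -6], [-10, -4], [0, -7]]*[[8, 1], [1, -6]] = C[0][0] = (-4)*(8) + (-6)*(1) = -38
C[0][1] = (-4)*(1) + (-6)*(-6) = 32
C[1][0] = (-10)*(8) + (-4)*(1) = -84
C[1][1] = (-10)*(1) + (-4)*(-6) = 14
C[2][0] = (0)*(8) + (-7)*(1) = -7
C[2][1] = (0)*(1) + (-7)*(-6) = 42
= [[-38, 32], [-84, 14], [-7, 42]]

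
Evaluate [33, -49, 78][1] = -49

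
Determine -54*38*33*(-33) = 2234628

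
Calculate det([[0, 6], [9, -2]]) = -54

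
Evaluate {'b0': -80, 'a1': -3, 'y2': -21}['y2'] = -21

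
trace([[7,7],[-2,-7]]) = 0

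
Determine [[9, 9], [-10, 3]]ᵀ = [[9, -10], [9, 3]]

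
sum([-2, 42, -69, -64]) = (-2) + 42 + (-69) + (-64)
= -93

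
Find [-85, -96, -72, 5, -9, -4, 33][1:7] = [-96, -72, 5, -9, -4, 33]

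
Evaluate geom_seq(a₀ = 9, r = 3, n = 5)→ a_0 = 9*3^0 = 9
a_1 = 9*3^1 = 27
a_2 = 9*3^2 = 81
...
= [9, 27, 81, 243, 729]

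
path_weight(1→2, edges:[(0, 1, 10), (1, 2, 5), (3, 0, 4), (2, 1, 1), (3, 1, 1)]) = w(1→2)=5
= 5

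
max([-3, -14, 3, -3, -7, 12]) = 12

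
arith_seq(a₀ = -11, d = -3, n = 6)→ a_0 = -11 + 0*-3 = -11
a_1 = -11 + 1*-3 = -14
a_2 = -11 + 2*-3 = -17
...
= [-11, -14, -17, -20, -23, -26]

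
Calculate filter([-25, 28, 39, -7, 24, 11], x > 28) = [39]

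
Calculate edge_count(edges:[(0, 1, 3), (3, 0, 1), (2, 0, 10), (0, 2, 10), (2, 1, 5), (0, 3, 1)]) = 6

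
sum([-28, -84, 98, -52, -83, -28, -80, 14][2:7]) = slice → [98, -52, -83, -28, -80]
98 + (-52) + (-83) + (-28) + (-80)
= -145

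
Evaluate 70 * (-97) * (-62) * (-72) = -30310560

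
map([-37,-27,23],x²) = [1369, 729, 529]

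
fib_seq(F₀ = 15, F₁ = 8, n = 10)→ F_2 = F_1 + F_0 = 23
F_3 = F_2 + F_1 = 31
F_4 = F_3 + F_2 = 54
...
= [15, 8, 23, 31, 54, 85, 139, 224, 363, 587]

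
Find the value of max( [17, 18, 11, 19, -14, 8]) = 19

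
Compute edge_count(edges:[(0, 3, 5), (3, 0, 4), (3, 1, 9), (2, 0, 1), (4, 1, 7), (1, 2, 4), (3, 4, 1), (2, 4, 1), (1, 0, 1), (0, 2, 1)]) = 10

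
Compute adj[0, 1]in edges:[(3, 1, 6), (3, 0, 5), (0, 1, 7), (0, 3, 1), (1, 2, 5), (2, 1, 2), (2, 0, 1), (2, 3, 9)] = 7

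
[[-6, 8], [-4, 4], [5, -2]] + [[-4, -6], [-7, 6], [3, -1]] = [[-10, 2], [-11, 10], [8, -3]]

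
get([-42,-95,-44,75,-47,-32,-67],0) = -42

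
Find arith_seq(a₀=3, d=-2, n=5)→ a_0 = 3 + 0*-2 = 3
a_1 = 3 + 1*-2 = 1
a_2 = 3 + 2*-2 = -1
...
= [3, 1, -1, -3, -5]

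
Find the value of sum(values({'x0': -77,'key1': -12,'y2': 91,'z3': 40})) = (-77) + (-12) + 91 + 40
= 42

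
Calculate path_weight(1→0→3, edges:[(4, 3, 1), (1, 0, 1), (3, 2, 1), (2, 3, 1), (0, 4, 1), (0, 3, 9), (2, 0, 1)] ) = 10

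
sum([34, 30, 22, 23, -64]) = 34 + 30 + 22 + 23 + (-64)
= 45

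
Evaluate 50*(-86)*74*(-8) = 2545600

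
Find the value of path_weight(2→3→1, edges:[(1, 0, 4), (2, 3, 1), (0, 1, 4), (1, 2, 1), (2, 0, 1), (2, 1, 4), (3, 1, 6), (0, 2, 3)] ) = w(2→3)=1 + w(3→1)=6
= 7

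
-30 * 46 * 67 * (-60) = 5547600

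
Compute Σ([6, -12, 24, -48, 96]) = 6 + -12 + 24 + -48 + 96
= 66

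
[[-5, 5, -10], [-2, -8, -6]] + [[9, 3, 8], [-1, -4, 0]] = [[4, 8, -2], [-3, -12, -6]]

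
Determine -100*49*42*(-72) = 14817600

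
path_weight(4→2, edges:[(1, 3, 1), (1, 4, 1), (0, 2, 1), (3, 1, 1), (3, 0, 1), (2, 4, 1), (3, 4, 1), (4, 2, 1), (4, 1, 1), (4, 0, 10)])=w(4→2)=1
= 1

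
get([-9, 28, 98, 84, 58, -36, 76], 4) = 58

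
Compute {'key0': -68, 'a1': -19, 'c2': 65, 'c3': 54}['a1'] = -19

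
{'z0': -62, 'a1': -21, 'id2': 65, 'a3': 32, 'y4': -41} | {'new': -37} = {'z0': -62, 'a1': -21, 'id2': 65, 'a3': 32, 'y4': -41, 'new': -37}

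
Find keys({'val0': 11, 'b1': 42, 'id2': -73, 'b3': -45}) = ['val0', 'b1', 'id2', 'b3']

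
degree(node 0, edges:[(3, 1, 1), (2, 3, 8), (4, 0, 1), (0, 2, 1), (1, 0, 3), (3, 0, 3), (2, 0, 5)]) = 5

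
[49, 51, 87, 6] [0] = 49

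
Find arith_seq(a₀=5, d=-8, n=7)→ [5, -3, -11, -19, -27, -35, -43]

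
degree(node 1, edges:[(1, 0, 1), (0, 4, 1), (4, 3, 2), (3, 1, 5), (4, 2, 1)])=incident: (1,0), (3,1)
= 2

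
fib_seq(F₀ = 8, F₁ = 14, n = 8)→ F_2 = F_1 + F_0 = 22
F_3 = F_2 + F_1 = 36
F_4 = F_3 + F_2 = 58
...
= [8, 14, 22, 36, 58, 94, 152, 246]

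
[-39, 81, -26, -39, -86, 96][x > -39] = [81, -26, 96]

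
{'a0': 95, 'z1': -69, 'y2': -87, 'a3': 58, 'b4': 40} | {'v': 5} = {'a0': 95, 'z1': -69, 'y2': -87, 'a3': 58, 'b4': 40, 'v': 5}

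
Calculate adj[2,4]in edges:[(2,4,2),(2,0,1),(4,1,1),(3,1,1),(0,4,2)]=2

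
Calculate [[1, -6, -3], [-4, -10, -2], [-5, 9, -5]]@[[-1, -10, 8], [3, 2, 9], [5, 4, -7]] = C[0][0] = (1)*(-1) + (-6)*(3) + (-3)*(5) = -34
C[0][1] = (1)*(-10) + (-6)*(2) + (-3)*(4) = -34
C[0][2] = (1)*(8) + (-6)*(9) + (-3)*(-7) = -25
C[1][0] = (-4)*(-1) + (-10)*(3) + (-2)*(5) = -36
C[1][1] = (-4)*(-10) + (-10)*(2) + (-2)*(4) = 12
C[1][2] = (-4)*(8) + (-10)*(9) + (-2)*(-7) = -108
... (3 more cells)
= [[-34, -34, -25], [-36, 12, -108], [7, 48, 76]]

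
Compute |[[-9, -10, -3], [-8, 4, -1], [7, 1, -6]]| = 865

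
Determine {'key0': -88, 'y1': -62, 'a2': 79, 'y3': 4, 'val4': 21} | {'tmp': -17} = {'key0': -88, 'y1': -62, 'a2': 79, 'y3': 4, 'val4': 21, 'tmp': -17}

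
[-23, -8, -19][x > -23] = keep x where x > -23: -23✗, -8✓, -19✓
= [-8, -19]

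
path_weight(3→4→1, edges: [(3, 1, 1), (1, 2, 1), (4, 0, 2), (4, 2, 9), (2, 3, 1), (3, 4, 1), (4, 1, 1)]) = 2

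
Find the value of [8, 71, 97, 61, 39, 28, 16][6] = 16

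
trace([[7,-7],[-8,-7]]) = diagonal: 7 + (-7)
= 0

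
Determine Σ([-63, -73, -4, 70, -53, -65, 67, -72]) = (-63) + (-73) + (-4) + 70 + (-53) + (-65) + 67 + (-72)
= -193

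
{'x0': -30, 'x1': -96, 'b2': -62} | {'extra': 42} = {'x0': -30, 'x1': -96, 'b2': -62, 'extra': 42}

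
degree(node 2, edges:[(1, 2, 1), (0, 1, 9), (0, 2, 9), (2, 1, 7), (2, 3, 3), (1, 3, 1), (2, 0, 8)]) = 5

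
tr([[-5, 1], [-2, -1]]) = -6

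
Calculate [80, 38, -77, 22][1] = 38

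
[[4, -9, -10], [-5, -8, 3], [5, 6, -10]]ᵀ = [[4, -5, 5], [-9, -8, 6], [-10, 3, -10]]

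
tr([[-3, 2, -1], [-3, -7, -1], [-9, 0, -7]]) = -17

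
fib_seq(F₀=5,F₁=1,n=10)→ [5, 1, 6, 7, 13, 20, 33, 53, 86, 139]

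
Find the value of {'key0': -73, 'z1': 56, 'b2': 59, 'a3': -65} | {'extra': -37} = {'key0': -73, 'z1': 56, 'b2': 59, 'a3': -65, 'extra': -37}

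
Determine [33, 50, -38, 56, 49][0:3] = [33, 50, -38]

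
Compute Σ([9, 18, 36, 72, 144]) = 279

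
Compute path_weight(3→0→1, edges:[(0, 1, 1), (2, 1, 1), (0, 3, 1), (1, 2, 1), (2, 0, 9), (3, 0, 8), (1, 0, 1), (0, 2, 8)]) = 9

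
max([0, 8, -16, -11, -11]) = 8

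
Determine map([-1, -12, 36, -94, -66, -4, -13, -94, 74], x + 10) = -1+10=9, -12+10=-2, 36+10=46, -94+10=-84, -66+10=-56, -4+10=6, -13+10=-3, -94+10=-84, 74+10=84
= [9, -2, 46, -84, -56, 6, -3, -84, 84]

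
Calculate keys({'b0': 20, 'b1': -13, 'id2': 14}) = ['b0', 'b1', 'id2']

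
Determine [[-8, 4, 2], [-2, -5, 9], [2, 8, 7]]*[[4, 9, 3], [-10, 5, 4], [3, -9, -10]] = [[-66, -70, -28], [69, -124, -116], [-51, -5, -32]]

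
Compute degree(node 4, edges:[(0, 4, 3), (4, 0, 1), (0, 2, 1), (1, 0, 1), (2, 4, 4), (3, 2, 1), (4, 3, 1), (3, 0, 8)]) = 4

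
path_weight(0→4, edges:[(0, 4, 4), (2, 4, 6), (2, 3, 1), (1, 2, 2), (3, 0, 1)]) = 4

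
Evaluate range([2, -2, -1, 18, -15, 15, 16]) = 33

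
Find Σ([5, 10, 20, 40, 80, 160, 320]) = 635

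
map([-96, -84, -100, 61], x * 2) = -96*2=-192, -84*2=-168, -100*2=-200, 61*2=122
= [-192, -168, -200, 122]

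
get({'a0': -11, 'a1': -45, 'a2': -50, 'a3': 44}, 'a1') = -45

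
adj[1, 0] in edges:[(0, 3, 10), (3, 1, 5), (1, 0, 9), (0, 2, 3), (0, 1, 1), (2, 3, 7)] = 9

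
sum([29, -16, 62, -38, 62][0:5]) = slice → [29, -16, 62, -38, 62]
29 + (-16) + 62 + (-38) + 62
= 99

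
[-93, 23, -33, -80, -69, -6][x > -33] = keep x where x > -33: -93✗, 23✓, -33✗, -80✗, -69✗, -6✓
= [23, -6]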